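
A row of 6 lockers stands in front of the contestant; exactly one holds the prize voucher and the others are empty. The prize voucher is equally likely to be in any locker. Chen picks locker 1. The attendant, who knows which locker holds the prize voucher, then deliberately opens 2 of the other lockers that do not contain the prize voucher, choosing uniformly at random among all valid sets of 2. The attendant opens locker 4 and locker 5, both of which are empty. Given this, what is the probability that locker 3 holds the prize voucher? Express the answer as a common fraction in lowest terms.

Apply Bayes' rule, conditioning on where the prize voucher actually is.
If it is in locker 1 (prior 1/6): the attendant has 10 equally likely choices, so probability 1/10; weight (1/6)·(1/10) = 1/60.
If it is in any of lockers 2, 3, and 6 (prior 1/6 each): the attendant has 6 equally likely choices, so probability 1/6; weight (1/6)·(1/6) = 1/36 each.
If it is in either of lockers 4 and 5 (prior 1/6 each): that locker was opened and seen not to hold the prize — ruled out; weight (1/6)·0 = 0 each.
The weights sum to 1/10.
So P(the prize voucher in locker 3 | the attendant opened locker 4 and locker 5) = (1/36) / (1/10) = 5/18.

5/18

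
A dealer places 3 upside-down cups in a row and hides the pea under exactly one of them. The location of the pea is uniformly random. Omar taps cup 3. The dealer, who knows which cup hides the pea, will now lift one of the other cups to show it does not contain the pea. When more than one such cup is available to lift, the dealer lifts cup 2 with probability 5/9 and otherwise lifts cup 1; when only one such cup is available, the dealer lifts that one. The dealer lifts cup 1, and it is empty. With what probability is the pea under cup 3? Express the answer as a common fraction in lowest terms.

Consider each possible location of the pea in turn.
If it is under cup 1 (prior 1/3): the dealer opened cup 1, so this case is ruled out; weight (1/3)·0 = 0.
If it is under cup 2 (prior 1/3): only cup 1 is available, probability 1; weight (1/3)·1 = 1/3.
If it is under cup 3 (prior 1/3): cup 2 is available but not opened, probability 4/9; weight (1/3)·(4/9) = 4/27.
The weights sum to 13/27.
So P(the pea under cup 3 | the dealer opened cup 1) = (4/27) / (13/27) = 4/13.

4/13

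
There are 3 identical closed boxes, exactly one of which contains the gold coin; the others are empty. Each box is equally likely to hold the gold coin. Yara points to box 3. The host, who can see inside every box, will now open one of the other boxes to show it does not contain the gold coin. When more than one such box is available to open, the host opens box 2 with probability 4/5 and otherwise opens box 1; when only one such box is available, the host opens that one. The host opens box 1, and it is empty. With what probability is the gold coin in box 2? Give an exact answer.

5/6

Consider each possible location of the gold coin in turn.
If it is in box 1 (prior 1/3): the host opened box 1, so this case is ruled out; weight (1/3)·0 = 0.
If it is in box 2 (prior 1/3): only box 1 is available, probability 1; weight (1/3)·1 = 1/3.
If it is in box 3 (prior 1/3): box 2 is available but not opened, probability 1/5; weight (1/3)·(1/5) = 1/15.
The weights sum to 2/5.
So P(the gold coin in box 2 | the host opened box 1) = (1/3) / (2/5) = 5/6.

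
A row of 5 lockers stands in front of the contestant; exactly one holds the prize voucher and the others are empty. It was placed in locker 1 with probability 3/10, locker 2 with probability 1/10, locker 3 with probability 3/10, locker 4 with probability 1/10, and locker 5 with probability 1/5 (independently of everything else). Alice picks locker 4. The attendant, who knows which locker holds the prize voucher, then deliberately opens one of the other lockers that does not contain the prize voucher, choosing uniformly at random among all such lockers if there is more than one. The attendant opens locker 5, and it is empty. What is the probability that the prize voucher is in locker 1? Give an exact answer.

Condition on the true location of the prize voucher.
If it is in either of lockers 1 and 3 (prior 3/10 each): the attendant has 3 equally likely choices, so probability 1/3; weight (3/10)·(1/3) = 1/10 each.
If it is in locker 2 (prior 1/10): the attendant has 3 equally likely choices, so probability 1/3; weight (1/10)·(1/3) = 1/30.
If it is in locker 4 (prior 1/10): the attendant has 4 equally likely choices, so probability 1/4; weight (1/10)·(1/4) = 1/40.
If it is in locker 5 (prior 1/5): the attendant opened locker 5, so this case is ruled out; weight (1/5)·0 = 0.
The weights sum to 31/120.
So P(the prize voucher in locker 1 | the attendant opened locker 5) = (1/10) / (31/120) = 12/31.

12/31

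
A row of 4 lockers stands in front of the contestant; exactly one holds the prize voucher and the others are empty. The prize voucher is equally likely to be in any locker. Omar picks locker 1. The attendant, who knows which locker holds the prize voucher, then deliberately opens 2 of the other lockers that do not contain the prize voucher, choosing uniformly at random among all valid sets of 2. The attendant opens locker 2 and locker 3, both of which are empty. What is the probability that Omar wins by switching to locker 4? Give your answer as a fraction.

Apply Bayes' rule, conditioning on where the prize voucher actually is.
If it is in locker 1 (prior 1/4): the attendant has 3 equally likely choices, so probability 1/3; weight (1/4)·(1/3) = 1/12.
If it is in either of lockers 2 and 3 (prior 1/4 each): that locker was opened and seen not to hold the prize — ruled out; weight (1/4)·0 = 0 each.
If it is in locker 4 (prior 1/4): the attendant has no choice, probability 1; weight (1/4)·1 = 1/4.
The weights sum to 1/3.
So P(the prize voucher in locker 4 | the attendant opened locker 2 and locker 3) = (1/4) / (1/3) = 3/4.

3/4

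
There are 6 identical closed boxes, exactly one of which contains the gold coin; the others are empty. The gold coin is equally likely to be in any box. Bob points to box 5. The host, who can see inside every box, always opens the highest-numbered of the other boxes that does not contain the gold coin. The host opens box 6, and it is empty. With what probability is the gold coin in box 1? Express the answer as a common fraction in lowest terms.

1/5

Condition on the true location of the gold coin.
If it is in any of boxes 1, 2, 3, 4, and 5 (prior 1/6 each): box 6 is the highest-numbered option available, probability 1; weight (1/6)·1 = 1/6 each.
If it is in box 6 (prior 1/6): the host opened box 6, so this case is ruled out; weight (1/6)·0 = 0.
The weights sum to 5/6.
So P(the gold coin in box 1 | the host opened box 6) = (1/6) / (5/6) = 1/5.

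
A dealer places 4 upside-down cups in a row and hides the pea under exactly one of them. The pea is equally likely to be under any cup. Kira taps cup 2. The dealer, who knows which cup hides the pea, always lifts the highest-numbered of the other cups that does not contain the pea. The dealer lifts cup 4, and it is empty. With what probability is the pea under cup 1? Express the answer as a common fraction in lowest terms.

1/3

Consider each possible location of the pea in turn.
If it is under any of cups 1, 2, and 3 (prior 1/4 each): cup 4 is the highest-numbered option available, probability 1; weight (1/4)·1 = 1/4 each.
If it is under cup 4 (prior 1/4): the dealer opened cup 4, so this case is ruled out; weight (1/4)·0 = 0.
The weights sum to 3/4.
So P(the pea under cup 1 | the dealer opened cup 4) = (1/4) / (3/4) = 1/3.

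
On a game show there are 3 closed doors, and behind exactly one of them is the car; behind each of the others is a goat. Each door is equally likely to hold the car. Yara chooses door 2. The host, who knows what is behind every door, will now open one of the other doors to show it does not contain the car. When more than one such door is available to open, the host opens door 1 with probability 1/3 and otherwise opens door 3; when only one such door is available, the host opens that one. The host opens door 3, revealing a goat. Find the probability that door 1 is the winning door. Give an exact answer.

3/5

Condition on the true location of the car.
If it is behind door 1 (prior 1/3): only door 3 is available, probability 1; weight (1/3)·1 = 1/3.
If it is behind door 2 (prior 1/3): door 1 is available but not opened, probability 2/3; weight (1/3)·(2/3) = 2/9.
If it is behind door 3 (prior 1/3): the host opened door 3, so this case is ruled out; weight (1/3)·0 = 0.
The weights sum to 5/9.
So P(the car behind door 1 | the host opened door 3) = (1/3) / (5/9) = 3/5.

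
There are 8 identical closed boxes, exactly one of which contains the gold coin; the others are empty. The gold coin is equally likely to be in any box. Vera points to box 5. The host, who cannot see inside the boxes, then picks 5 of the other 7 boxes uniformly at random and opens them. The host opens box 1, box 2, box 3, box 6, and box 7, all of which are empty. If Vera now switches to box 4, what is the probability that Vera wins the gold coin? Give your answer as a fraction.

Because the host chose which boxes to open without knowing where the gold coin is, the choice is independent of the prize location. Learning that none of the 5 opened boxes holds the gold coin simply rules out those 5 locations and leaves the remaining 3 boxes still equally likely by symmetry.
So P(the gold coin in box 4) = 1/3.

1/3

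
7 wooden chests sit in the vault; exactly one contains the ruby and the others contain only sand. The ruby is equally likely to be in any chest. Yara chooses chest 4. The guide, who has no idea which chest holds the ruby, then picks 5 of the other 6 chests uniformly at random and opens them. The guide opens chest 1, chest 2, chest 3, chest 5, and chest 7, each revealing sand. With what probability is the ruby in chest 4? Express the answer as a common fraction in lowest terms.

1/2

Apply Bayes' rule, conditioning on where the ruby actually is.
If it is in any of chests 1, 2, 3, 5, and 7 (prior 1/7 each): that chest was opened and seen not to hold the prize — ruled out; weight (1/7)·0 = 0 each.
If it is in either of chests 4 and 6 (prior 1/7 each): the guide picks exactly this set with probability 1/6 regardless, and none is the prize; weight (1/7)·(1/6) = 1/42 each.
The weights sum to 1/21.
So P(the ruby in chest 4 | the guide opened chest 1, chest 2, chest 3, chest 5, and chest 7) = (1/42) / (1/21) = 1/2.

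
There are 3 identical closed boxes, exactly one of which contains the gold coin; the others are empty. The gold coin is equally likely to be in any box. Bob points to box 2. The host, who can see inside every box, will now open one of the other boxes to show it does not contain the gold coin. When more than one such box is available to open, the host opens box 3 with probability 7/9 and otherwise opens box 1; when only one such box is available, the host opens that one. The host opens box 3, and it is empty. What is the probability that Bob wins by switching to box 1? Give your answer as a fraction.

Condition on the true location of the gold coin.
If it is in box 1 (prior 1/3): only box 3 is available, probability 1; weight (1/3)·1 = 1/3.
If it is in box 2 (prior 1/3): box 3 is available, opened with probability 7/9; weight (1/3)·(7/9) = 7/27.
If it is in box 3 (prior 1/3): the host opened box 3, so this case is ruled out; weight (1/3)·0 = 0.
The weights sum to 16/27.
So P(the gold coin in box 1 | the host opened box 3) = (1/3) / (16/27) = 9/16.

9/16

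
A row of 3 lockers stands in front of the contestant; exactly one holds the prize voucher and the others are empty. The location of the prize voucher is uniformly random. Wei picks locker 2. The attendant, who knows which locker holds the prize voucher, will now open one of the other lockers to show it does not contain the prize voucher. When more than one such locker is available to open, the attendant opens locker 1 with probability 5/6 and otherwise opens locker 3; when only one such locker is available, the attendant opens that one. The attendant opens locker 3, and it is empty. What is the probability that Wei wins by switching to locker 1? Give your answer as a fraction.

Condition on the true location of the prize voucher.
If it is in locker 1 (prior 1/3): only locker 3 is available, probability 1; weight (1/3)·1 = 1/3.
If it is in locker 2 (prior 1/3): locker 1 is available but not opened, probability 1/6; weight (1/3)·(1/6) = 1/18.
If it is in locker 3 (prior 1/3): the attendant opened locker 3, so this case is ruled out; weight (1/3)·0 = 0.
The weights sum to 7/18.
So P(the prize voucher in locker 1 | the attendant opened locker 3) = (1/3) / (7/18) = 6/7.

6/7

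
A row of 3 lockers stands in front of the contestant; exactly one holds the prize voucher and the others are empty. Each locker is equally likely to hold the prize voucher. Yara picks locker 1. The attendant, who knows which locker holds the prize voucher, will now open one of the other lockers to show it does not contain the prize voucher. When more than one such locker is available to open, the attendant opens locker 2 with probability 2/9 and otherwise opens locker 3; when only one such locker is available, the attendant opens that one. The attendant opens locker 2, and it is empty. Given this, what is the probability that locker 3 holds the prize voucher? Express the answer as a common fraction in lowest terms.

Apply Bayes' rule, conditioning on where the prize voucher actually is.
If it is in locker 1 (prior 1/3): locker 2 is available, opened with probability 2/9; weight (1/3)·(2/9) = 2/27.
If it is in locker 2 (prior 1/3): the attendant opened locker 2, so this case is ruled out; weight (1/3)·0 = 0.
If it is in locker 3 (prior 1/3): only locker 2 is available, probability 1; weight (1/3)·1 = 1/3.
The weights sum to 11/27.
So P(the prize voucher in locker 3 | the attendant opened locker 2) = (1/3) / (11/27) = 9/11.

9/11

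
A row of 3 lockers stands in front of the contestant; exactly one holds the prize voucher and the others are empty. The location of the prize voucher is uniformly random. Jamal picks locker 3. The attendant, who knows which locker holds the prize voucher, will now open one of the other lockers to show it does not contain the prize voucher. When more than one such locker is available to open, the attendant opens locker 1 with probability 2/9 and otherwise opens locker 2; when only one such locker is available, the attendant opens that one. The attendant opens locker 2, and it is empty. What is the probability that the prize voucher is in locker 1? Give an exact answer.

Apply Bayes' rule, conditioning on where the prize voucher actually is.
If it is in locker 1 (prior 1/3): only locker 2 is available, probability 1; weight (1/3)·1 = 1/3.
If it is in locker 2 (prior 1/3): the attendant opened locker 2, so this case is ruled out; weight (1/3)·0 = 0.
If it is in locker 3 (prior 1/3): locker 1 is available but not opened, probability 7/9; weight (1/3)·(7/9) = 7/27.
The weights sum to 16/27.
So P(the prize voucher in locker 1 | the attendant opened locker 2) = (1/3) / (16/27) = 9/16.

9/16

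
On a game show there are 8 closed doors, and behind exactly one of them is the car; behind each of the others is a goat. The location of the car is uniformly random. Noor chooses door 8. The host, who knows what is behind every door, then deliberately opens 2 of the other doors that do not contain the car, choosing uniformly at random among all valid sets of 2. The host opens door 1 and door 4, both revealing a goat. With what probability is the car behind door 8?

1/8

Apply Bayes' rule, conditioning on where the car actually is.
If it is behind either of doors 1 and 4 (prior 1/8 each): that door was opened and seen not to hold the prize — ruled out; weight (1/8)·0 = 0 each.
If it is behind any of doors 2, 3, 5, 6, and 7 (prior 1/8 each): the host has 15 equally likely choices, so probability 1/15; weight (1/8)·(1/15) = 1/120 each.
If it is behind door 8 (prior 1/8): the host has 21 equally likely choices, so probability 1/21; weight (1/8)·(1/21) = 1/168.
The weights sum to 1/21.
So P(the car behind door 8 | the host opened door 1 and door 4) = (1/168) / (1/21) = 1/8.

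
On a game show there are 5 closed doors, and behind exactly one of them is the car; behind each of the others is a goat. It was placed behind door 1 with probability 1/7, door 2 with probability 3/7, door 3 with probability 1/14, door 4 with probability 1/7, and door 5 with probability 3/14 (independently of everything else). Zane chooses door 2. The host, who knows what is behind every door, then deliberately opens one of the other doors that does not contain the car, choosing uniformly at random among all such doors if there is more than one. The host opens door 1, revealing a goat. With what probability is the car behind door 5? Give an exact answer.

Condition on the true location of the car.
If it is behind door 1 (prior 1/7): the host opened door 1, so this case is ruled out; weight (1/7)·0 = 0.
If it is behind door 2 (prior 3/7): the host has 4 equally likely choices, so probability 1/4; weight (3/7)·(1/4) = 3/28.
If it is behind door 3 (prior 1/14): the host has 3 equally likely choices, so probability 1/3; weight (1/14)·(1/3) = 1/42.
If it is behind door 4 (prior 1/7): the host has 3 equally likely choices, so probability 1/3; weight (1/7)·(1/3) = 1/21.
If it is behind door 5 (prior 3/14): the host has 3 equally likely choices, so probability 1/3; weight (3/14)·(1/3) = 1/14.
The weights sum to 1/4.
So P(the car behind door 5 | the host opened door 1) = (1/14) / (1/4) = 2/7.

2/7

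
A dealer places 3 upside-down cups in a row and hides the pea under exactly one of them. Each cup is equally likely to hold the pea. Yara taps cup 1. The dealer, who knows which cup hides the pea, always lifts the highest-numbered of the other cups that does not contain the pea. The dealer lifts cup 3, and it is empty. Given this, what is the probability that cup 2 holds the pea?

Apply Bayes' rule, conditioning on where the pea actually is.
If it is under either of cups 1 and 2 (prior 1/3 each): cup 3 is the highest-numbered option available, probability 1; weight (1/3)·1 = 1/3 each.
If it is under cup 3 (prior 1/3): the dealer opened cup 3, so this case is ruled out; weight (1/3)·0 = 0.
The weights sum to 2/3.
So P(the pea under cup 2 | the dealer opened cup 3) = (1/3) / (2/3) = 1/2.

1/2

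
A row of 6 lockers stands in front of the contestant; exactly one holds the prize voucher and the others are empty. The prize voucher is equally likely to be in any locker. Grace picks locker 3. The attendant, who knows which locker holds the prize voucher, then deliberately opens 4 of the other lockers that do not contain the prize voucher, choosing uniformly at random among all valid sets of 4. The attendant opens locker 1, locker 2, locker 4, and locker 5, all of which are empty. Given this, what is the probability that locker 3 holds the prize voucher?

1/6

Condition on the true location of the prize voucher.
If it is in any of lockers 1, 2, 4, and 5 (prior 1/6 each): that locker was opened and seen not to hold the prize — ruled out; weight (1/6)·0 = 0 each.
If it is in locker 3 (prior 1/6): the attendant has 5 equally likely choices, so probability 1/5; weight (1/6)·(1/5) = 1/30.
If it is in locker 6 (prior 1/6): the attendant has no choice, probability 1; weight (1/6)·1 = 1/6.
The weights sum to 1/5.
So P(the prize voucher in locker 3 | the attendant opened locker 1, locker 2, locker 4, and locker 5) = (1/30) / (1/5) = 1/6.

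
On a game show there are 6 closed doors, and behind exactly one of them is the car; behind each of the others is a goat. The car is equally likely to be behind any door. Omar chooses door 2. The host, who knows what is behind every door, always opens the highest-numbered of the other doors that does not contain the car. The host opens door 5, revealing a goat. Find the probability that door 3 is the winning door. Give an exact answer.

0

Condition on the true location of the car.
If it is behind any of doors 1, 2, 3, and 4 (prior 1/6 each): the host would have opened door 6 instead, probability 0; weight (1/6)·0 = 0 each.
If it is behind door 5 (prior 1/6): the host opened door 5, so this case is ruled out; weight (1/6)·0 = 0.
If it is behind door 6 (prior 1/6): door 5 is the highest-numbered option available, probability 1; weight (1/6)·1 = 1/6.
The weights sum to 1/6.
So P(the car behind door 3 | the host opened door 5) = 0 / (1/6) = 0.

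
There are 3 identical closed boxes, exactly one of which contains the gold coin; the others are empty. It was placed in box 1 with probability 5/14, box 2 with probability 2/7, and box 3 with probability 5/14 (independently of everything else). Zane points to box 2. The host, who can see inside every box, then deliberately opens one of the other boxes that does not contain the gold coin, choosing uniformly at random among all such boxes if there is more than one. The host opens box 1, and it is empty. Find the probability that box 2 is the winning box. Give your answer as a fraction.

2/7

Condition on the true location of the gold coin.
If it is in box 1 (prior 5/14): the host opened box 1, so this case is ruled out; weight (5/14)·0 = 0.
If it is in box 2 (prior 2/7): the host has 2 equally likely choices, so probability 1/2; weight (2/7)·(1/2) = 1/7.
If it is in box 3 (prior 5/14): the host has no choice, probability 1; weight (5/14)·1 = 5/14.
The weights sum to 1/2.
So P(the gold coin in box 2 | the host opened box 1) = (1/7) / (1/2) = 2/7.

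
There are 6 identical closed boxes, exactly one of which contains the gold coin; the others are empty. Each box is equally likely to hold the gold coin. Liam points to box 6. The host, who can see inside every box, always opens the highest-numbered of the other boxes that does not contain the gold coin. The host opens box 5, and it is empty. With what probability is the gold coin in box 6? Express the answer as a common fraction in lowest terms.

Condition on the true location of the gold coin.
If it is in any of boxes 1, 2, 3, 4, and 6 (prior 1/6 each): box 5 is the highest-numbered option available, probability 1; weight (1/6)·1 = 1/6 each.
If it is in box 5 (prior 1/6): the host opened box 5, so this case is ruled out; weight (1/6)·0 = 0.
The weights sum to 5/6.
So P(the gold coin in box 6 | the host opened box 5) = (1/6) / (5/6) = 1/5.

1/5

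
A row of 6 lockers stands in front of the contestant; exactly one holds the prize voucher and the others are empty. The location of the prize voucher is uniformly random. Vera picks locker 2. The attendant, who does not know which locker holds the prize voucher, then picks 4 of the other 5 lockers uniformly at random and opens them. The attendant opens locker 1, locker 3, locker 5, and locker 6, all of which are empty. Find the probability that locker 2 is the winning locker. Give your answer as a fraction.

Because the attendant chose which lockers to open without knowing where the prize voucher is, the choice is independent of the prize location. Learning that none of the 4 opened lockers holds the prize voucher simply rules out those 4 locations and leaves the remaining 2 lockers still equally likely by symmetry.
So P(the prize voucher in locker 2) = 1/2.

1/2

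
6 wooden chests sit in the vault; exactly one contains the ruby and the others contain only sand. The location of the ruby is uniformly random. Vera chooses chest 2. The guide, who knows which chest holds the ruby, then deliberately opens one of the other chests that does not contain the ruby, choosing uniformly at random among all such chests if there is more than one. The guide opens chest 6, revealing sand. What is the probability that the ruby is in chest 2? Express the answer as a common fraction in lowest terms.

1/6

Consider each possible location of the ruby in turn.
If it is in any of chests 1, 3, 4, and 5 (prior 1/6 each): the guide has 4 equally likely choices, so probability 1/4; weight (1/6)·(1/4) = 1/24 each.
If it is in chest 2 (prior 1/6): the guide has 5 equally likely choices, so probability 1/5; weight (1/6)·(1/5) = 1/30.
If it is in chest 6 (prior 1/6): the guide opened chest 6, so this case is ruled out; weight (1/6)·0 = 0.
The weights sum to 1/5.
So P(the ruby in chest 2 | the guide opened chest 6) = (1/30) / (1/5) = 1/6.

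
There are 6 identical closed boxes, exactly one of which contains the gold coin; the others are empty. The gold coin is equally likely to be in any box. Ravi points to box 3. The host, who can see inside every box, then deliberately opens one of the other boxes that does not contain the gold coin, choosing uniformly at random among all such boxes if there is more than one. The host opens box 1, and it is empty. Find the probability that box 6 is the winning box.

Consider each possible location of the gold coin in turn.
If it is in box 1 (prior 1/6): the host opened box 1, so this case is ruled out; weight (1/6)·0 = 0.
If it is in any of boxes 2, 4, 5, and 6 (prior 1/6 each): the host has 4 equally likely choices, so probability 1/4; weight (1/6)·(1/4) = 1/24 each.
If it is in box 3 (prior 1/6): the host has 5 equally likely choices, so probability 1/5; weight (1/6)·(1/5) = 1/30.
The weights sum to 1/5.
So P(the gold coin in box 6 | the host opened box 1) = (1/24) / (1/5) = 5/24.

5/24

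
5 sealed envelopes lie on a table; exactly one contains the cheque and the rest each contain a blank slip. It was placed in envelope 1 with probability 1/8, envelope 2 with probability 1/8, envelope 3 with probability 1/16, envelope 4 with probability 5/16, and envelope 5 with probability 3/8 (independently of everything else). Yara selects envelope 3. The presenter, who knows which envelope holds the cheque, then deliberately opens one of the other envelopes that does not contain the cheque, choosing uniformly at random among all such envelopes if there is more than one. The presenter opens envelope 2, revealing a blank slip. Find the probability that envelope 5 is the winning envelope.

24/55

Apply Bayes' rule, conditioning on where the cheque actually is.
If it is in envelope 1 (prior 1/8): the presenter has 3 equally likely choices, so probability 1/3; weight (1/8)·(1/3) = 1/24.
If it is in envelope 2 (prior 1/8): the presenter opened envelope 2, so this case is ruled out; weight (1/8)·0 = 0.
If it is in envelope 3 (prior 1/16): the presenter has 4 equally likely choices, so probability 1/4; weight (1/16)·(1/4) = 1/64.
If it is in envelope 4 (prior 5/16): the presenter has 3 equally likely choices, so probability 1/3; weight (5/16)·(1/3) = 5/48.
If it is in envelope 5 (prior 3/8): the presenter has 3 equally likely choices, so probability 1/3; weight (3/8)·(1/3) = 1/8.
The weights sum to 55/192.
So P(the cheque in envelope 5 | the presenter opened envelope 2) = (1/8) / (55/192) = 24/55.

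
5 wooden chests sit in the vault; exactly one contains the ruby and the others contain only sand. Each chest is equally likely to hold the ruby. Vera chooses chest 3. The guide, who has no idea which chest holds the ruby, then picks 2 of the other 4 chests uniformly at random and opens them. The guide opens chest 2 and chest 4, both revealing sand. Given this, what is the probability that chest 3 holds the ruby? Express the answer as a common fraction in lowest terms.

Because the guide chose which chests to open without knowing where the ruby is, the choice is independent of the prize location. Learning that none of the 2 opened chests holds the ruby simply rules out those 2 locations and leaves the remaining 3 chests still equally likely by symmetry.
So P(the ruby in chest 3) = 1/3.

1/3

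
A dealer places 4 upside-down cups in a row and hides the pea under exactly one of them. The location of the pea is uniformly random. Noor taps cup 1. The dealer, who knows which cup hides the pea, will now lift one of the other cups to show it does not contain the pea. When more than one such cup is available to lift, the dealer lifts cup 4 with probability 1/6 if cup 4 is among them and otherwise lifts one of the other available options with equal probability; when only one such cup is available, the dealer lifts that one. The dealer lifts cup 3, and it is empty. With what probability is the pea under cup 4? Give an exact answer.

Consider each possible location of the pea in turn.
If it is under cup 1 (prior 1/4): cup 4 is available but not opened; cup 3 gets probability (1 − 1/6)/2 = 5/12; weight (1/4)·(5/12) = 5/48.
If it is under cup 2 (prior 1/4): cup 4 is available but not opened, probability 5/6; weight (1/4)·(5/6) = 5/24.
If it is under cup 3 (prior 1/4): the dealer opened cup 3, so this case is ruled out; weight (1/4)·0 = 0.
If it is under cup 4 (prior 1/4): cup 4 holds the prize so is unavailable; the dealer chooses uniformly among the 2 others, probability 1/2; weight (1/4)·(1/2) = 1/8.
The weights sum to 7/16.
So P(the pea under cup 4 | the dealer opened cup 3) = (1/8) / (7/16) = 2/7.

2/7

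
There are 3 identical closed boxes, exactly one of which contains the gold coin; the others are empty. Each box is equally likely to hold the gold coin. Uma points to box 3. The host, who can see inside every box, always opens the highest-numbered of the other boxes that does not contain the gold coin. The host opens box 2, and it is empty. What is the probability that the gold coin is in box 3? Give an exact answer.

Condition on the true location of the gold coin.
If it is in either of boxes 1 and 3 (prior 1/3 each): box 2 is the highest-numbered option available, probability 1; weight (1/3)·1 = 1/3 each.
If it is in box 2 (prior 1/3): the host opened box 2, so this case is ruled out; weight (1/3)·0 = 0.
The weights sum to 2/3.
So P(the gold coin in box 3 | the host opened box 2) = (1/3) / (2/3) = 1/2.

1/2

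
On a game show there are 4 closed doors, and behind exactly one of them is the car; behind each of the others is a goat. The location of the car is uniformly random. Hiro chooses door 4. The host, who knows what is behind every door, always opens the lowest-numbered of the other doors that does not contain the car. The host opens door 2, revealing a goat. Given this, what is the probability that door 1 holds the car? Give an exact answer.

1

Consider each possible location of the car in turn.
If it is behind door 1 (prior 1/4): door 2 is the lowest-numbered option available, probability 1; weight (1/4)·1 = 1/4.
If it is behind door 2 (prior 1/4): the host opened door 2, so this case is ruled out; weight (1/4)·0 = 0.
If it is behind either of doors 3 and 4 (prior 1/4 each): the host would have opened door 1 instead, probability 0; weight (1/4)·0 = 0 each.
The weights sum to 1/4.
So P(the car behind door 1 | the host opened door 2) = (1/4) / (1/4) = 1.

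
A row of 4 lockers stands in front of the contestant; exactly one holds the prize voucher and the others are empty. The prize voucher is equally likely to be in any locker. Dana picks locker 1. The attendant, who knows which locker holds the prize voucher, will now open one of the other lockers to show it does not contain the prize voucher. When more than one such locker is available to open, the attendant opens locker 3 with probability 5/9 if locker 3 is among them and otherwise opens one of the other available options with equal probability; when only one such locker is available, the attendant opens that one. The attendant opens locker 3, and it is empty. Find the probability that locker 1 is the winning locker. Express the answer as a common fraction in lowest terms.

1/3

Apply Bayes' rule, conditioning on where the prize voucher actually is.
If it is in any of lockers 1, 2, and 4 (prior 1/4 each): locker 3 is available, opened with probability 5/9; weight (1/4)·(5/9) = 5/36 each.
If it is in locker 3 (prior 1/4): the attendant opened locker 3, so this case is ruled out; weight (1/4)·0 = 0.
The weights sum to 5/12.
So P(the prize voucher in locker 1 | the attendant opened locker 3) = (5/36) / (5/12) = 1/3.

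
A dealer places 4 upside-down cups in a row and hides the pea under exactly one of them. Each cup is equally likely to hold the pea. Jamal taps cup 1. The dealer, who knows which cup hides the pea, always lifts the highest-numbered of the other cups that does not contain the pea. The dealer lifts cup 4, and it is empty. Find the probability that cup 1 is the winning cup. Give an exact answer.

1/3

Consider each possible location of the pea in turn.
If it is under any of cups 1, 2, and 3 (prior 1/4 each): cup 4 is the highest-numbered option available, probability 1; weight (1/4)·1 = 1/4 each.
If it is under cup 4 (prior 1/4): the dealer opened cup 4, so this case is ruled out; weight (1/4)·0 = 0.
The weights sum to 3/4.
So P(the pea under cup 1 | the dealer opened cup 4) = (1/4) / (3/4) = 1/3.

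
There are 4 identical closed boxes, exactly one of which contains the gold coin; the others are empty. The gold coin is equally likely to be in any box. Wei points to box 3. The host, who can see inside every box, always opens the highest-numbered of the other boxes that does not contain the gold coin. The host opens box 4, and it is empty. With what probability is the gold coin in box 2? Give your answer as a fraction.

Apply Bayes' rule, conditioning on where the gold coin actually is.
If it is in any of boxes 1, 2, and 3 (prior 1/4 each): box 4 is the highest-numbered option available, probability 1; weight (1/4)·1 = 1/4 each.
If it is in box 4 (prior 1/4): the host opened box 4, so this case is ruled out; weight (1/4)·0 = 0.
The weights sum to 3/4.
So P(the gold coin in box 2 | the host opened box 4) = (1/4) / (3/4) = 1/3.

1/3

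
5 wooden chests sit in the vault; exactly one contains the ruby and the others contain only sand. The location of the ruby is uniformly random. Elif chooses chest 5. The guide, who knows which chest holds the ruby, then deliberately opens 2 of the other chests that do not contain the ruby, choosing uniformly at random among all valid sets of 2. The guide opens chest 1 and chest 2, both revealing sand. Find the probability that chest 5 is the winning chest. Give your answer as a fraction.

Consider each possible location of the ruby in turn.
If it is in either of chests 1 and 2 (prior 1/5 each): that chest was opened and seen not to hold the prize — ruled out; weight (1/5)·0 = 0 each.
If it is in either of chests 3 and 4 (prior 1/5 each): the guide has 3 equally likely choices, so probability 1/3; weight (1/5)·(1/3) = 1/15 each.
If it is in chest 5 (prior 1/5): the guide has 6 equally likely choices, so probability 1/6; weight (1/5)·(1/6) = 1/30.
The weights sum to 1/6.
So P(the ruby in chest 5 | the guide opened chest 1 and chest 2) = (1/30) / (1/6) = 1/5.

1/5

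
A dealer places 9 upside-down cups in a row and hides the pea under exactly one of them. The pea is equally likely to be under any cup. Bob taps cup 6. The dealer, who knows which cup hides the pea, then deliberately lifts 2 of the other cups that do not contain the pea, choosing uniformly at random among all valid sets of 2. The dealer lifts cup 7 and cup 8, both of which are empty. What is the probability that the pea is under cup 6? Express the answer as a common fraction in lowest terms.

1/9

Apply Bayes' rule, conditioning on where the pea actually is.
If it is under any of cups 1, 2, 3, 4, 5, and 9 (prior 1/9 each): the dealer has 21 equally likely choices, so probability 1/21; weight (1/9)·(1/21) = 1/189 each.
If it is under cup 6 (prior 1/9): the dealer has 28 equally likely choices, so probability 1/28; weight (1/9)·(1/28) = 1/252.
If it is under either of cups 7 and 8 (prior 1/9 each): that cup was opened and seen not to hold the prize — ruled out; weight (1/9)·0 = 0 each.
The weights sum to 1/28.
So P(the pea under cup 6 | the dealer opened cup 7 and cup 8) = (1/252) / (1/28) = 1/9.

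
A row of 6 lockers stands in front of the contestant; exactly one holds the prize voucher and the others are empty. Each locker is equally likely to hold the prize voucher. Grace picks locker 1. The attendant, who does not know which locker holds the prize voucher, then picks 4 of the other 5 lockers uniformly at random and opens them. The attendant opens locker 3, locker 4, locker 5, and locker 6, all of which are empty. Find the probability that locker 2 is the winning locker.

Consider each possible location of the prize voucher in turn.
If it is in either of lockers 1 and 2 (prior 1/6 each): the attendant picks exactly this set with probability 1/5 regardless, and none is the prize; weight (1/6)·(1/5) = 1/30 each.
If it is in any of lockers 3, 4, 5, and 6 (prior 1/6 each): that locker was opened and seen not to hold the prize — ruled out; weight (1/6)·0 = 0 each.
The weights sum to 1/15.
So P(the prize voucher in locker 2 | the attendant opened locker 3, locker 4, locker 5, and locker 6) = (1/30) / (1/15) = 1/2.

1/2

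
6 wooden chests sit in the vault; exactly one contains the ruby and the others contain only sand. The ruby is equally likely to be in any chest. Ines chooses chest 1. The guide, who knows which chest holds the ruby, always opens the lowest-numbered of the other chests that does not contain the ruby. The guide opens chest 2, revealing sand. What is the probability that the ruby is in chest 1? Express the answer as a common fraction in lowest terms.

1/5

Apply Bayes' rule, conditioning on where the ruby actually is.
If it is in any of chests 1, 3, 4, 5, and 6 (prior 1/6 each): chest 2 is the lowest-numbered option available, probability 1; weight (1/6)·1 = 1/6 each.
If it is in chest 2 (prior 1/6): the guide opened chest 2, so this case is ruled out; weight (1/6)·0 = 0.
The weights sum to 5/6.
So P(the ruby in chest 1 | the guide opened chest 2) = (1/6) / (5/6) = 1/5.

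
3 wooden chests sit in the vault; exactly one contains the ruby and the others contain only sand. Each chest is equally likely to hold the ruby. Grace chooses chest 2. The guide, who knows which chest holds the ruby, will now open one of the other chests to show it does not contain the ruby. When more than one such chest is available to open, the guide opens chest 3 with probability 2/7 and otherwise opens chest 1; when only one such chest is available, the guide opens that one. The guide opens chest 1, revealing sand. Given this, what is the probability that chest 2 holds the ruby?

5/12

Condition on the true location of the ruby.
If it is in chest 1 (prior 1/3): the guide opened chest 1, so this case is ruled out; weight (1/3)·0 = 0.
If it is in chest 2 (prior 1/3): chest 3 is available but not opened, probability 5/7; weight (1/3)·(5/7) = 5/21.
If it is in chest 3 (prior 1/3): only chest 1 is available, probability 1; weight (1/3)·1 = 1/3.
The weights sum to 4/7.
So P(the ruby in chest 2 | the guide opened chest 1) = (5/21) / (4/7) = 5/12.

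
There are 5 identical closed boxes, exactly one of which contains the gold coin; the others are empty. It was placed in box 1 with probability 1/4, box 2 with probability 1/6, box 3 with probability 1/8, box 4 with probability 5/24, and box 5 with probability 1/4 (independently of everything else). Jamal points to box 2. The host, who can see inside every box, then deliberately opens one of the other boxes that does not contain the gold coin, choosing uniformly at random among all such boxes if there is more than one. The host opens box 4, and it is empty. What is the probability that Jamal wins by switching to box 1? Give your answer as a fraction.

1/3

Consider each possible location of the gold coin in turn.
If it is in either of boxes 1 and 5 (prior 1/4 each): the host has 3 equally likely choices, so probability 1/3; weight (1/4)·(1/3) = 1/12 each.
If it is in box 2 (prior 1/6): the host has 4 equally likely choices, so probability 1/4; weight (1/6)·(1/4) = 1/24.
If it is in box 3 (prior 1/8): the host has 3 equally likely choices, so probability 1/3; weight (1/8)·(1/3) = 1/24.
If it is in box 4 (prior 5/24): the host opened box 4, so this case is ruled out; weight (5/24)·0 = 0.
The weights sum to 1/4.
So P(the gold coin in box 1 | the host opened box 4) = (1/12) / (1/4) = 1/3.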